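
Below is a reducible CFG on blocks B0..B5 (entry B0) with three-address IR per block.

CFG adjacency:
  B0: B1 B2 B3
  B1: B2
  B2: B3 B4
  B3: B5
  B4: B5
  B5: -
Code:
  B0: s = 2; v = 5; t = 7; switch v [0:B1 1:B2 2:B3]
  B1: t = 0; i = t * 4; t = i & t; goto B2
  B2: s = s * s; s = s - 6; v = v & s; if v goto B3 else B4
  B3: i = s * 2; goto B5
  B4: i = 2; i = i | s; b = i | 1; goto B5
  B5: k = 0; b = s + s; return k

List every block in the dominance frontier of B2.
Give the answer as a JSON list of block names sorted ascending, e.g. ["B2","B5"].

idom tree: B1←B0 B2←B0 B3←B0 B4←B2 B5←B0
Join-block Dom:
  B2: preds {B0,B1}: {B0} ∩ {B0,B1} = {B0}; idom=B0
  B3: preds {B0,B2}: {B0} ∩ {B0,B2} = {B0}; idom=B0
  B5: preds {B3,B4}: {B0,B3} ∩ {B0,B2,B4} = {B0}; idom=B0

DF walk-up:
  join B2 pred B0: · stop@B0
  join B2 pred B1: B1 stop@B0
  join B3 pred B0: · stop@B0
  join B3 pred B2: B2 stop@B0
  join B5 pred B3: B3 stop@B0
  join B5 pred B4: B4→B2 stop@B0
  DF(B0)=∅
  DF(B1)={B2}
  DF(B2)={B3,B5}
  DF(B3)={B5}
  DF(B4)={B5}
  DF(B5)=∅

DF(B2) = ["B3", "B5"]

Answer: ["B3", "B5"]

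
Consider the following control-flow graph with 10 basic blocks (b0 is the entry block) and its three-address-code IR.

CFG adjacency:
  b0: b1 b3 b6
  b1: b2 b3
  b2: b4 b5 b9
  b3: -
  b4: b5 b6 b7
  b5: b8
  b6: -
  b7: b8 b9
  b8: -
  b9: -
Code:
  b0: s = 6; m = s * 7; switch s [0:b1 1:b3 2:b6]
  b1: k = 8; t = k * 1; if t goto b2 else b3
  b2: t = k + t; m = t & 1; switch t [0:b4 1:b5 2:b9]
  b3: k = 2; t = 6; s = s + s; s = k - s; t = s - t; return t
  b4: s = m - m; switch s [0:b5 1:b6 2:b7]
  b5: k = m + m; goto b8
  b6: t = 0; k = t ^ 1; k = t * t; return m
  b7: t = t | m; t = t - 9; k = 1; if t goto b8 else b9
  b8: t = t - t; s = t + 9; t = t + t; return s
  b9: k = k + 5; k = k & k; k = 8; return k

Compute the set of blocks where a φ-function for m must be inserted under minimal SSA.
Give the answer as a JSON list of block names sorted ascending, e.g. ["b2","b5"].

Answer: ["b6"]

Analysis:
idom tree: b1←b0 b2←b1 b3←b0 b4←b2 b5←b2 b6←b0 b7←b4 b8←b2 b9←b2
Join-block Dom:
  b3: preds {b0,b1}: {b0} ∩ {b0,b1} = {b0}; idom=b0
  b5: preds {b2,b4}: {b0,b1,b2} ∩ {b0,b1,b2,b4} = {b0,b1,b2}; idom=b2
  b6: preds {b0,b4}: {b0} ∩ {b0,b1,b2,b4} = {b0}; idom=b0
  b8: preds {b5,b7}: {b0,b1,b2,b5} ∩ {b0,b1,b2,b4,b7} = {b0,b1,b2}; idom=b2
  b9: preds {b2,b7}: {b0,b1,b2} ∩ {b0,b1,b2,b4,b7} = {b0,b1,b2}; idom=b2

Frontier:
  join b3 pred b0: · stop@b0
  join b3 pred b1: b1 stop@b0
  join b5 pred b2: · stop@b2
  join b5 pred b4: b4 stop@b2
  join b6 pred b0: · stop@b0
  join b6 pred b4: b4→b2→b1 stop@b0
  join b8 pred b5: b5 stop@b2
  join b8 pred b7: b7→b4 stop@b2
  join b9 pred b2: · stop@b2
  join b9 pred b7: b7→b4 stop@b2
  b0: DF=∅
  b1: DF={b3,b6}
  b2: DF={b6}
  b3: DF=∅
  b4: DF={b5,b6,b8,b9}
  b5: DF={b8}
  b6: DF=∅
  b7: DF={b8,b9}
  b8: DF=∅
  b9: DF=∅

φ for m: defs {b0,b2}
  DF⁺ = {b6}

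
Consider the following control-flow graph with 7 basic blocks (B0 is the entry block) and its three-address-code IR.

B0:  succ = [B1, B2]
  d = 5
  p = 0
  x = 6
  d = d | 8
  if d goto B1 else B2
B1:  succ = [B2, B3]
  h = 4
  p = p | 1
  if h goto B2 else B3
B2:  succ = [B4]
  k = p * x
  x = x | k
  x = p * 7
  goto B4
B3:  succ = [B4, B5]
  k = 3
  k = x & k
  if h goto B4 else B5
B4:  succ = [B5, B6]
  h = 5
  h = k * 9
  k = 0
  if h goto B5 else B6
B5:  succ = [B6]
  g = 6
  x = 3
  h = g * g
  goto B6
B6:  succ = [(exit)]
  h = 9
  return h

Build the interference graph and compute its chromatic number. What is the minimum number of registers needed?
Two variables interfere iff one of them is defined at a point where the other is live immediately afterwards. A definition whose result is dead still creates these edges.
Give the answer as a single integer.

Answer: 4

Working:
Block summaries:
  B0: {d,p,x} / ∅
  B1: {h,p} / {p}
  B2: {k,x} / {p,x}
  B3: {k} / {h,x}
  B4: {h,k} / {k}
  B5: {g,h,x} / ∅
  B6: {h} / ∅

Live sets:
  B0: in=∅ out={p,x}
  B1: in={p,x} out={h,p,x}
  B2: in={p,x} out={k}
  B3: in={h,x} out={k}
  B4: in={k} out=∅
  B5: in=∅ out=∅
  B6: in=∅ out=∅

Conflict graph:
  d — {p,x}
  g — {x}
  h — {k,p,x}
  k — {h,p,x}
  p — {d,h,k,x}
  x — {d,g,h,k,p}

Chromatic number:
  {h,k,p,x} pairwise interfere (4-clique) ⇒ χ ≥ 4
  assign d→r2 g→r1 h→r2 k→r3 p→r1 x→r0 — no edge inside a register ⇒ χ ≤ 4
  χ = 4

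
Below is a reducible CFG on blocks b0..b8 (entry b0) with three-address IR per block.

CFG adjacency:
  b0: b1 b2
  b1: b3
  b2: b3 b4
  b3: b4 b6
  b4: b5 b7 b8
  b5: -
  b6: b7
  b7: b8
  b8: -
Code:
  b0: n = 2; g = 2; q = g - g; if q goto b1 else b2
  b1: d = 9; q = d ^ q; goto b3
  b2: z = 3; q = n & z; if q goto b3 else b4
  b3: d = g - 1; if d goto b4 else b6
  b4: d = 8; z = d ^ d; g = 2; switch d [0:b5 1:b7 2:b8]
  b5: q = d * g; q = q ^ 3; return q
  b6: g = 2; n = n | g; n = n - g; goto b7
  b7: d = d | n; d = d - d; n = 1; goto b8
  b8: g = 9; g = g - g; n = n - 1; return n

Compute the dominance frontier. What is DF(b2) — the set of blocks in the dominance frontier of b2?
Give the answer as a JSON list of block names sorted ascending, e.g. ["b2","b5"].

Answer: ["b3", "b4"]

Analysis:
idom tree: b1←b0 b2←b0 b3←b0 b4←b0 b5←b4 b6←b3 b7←b0 b8←b0
Join-block Dom:
  b3: preds {b1,b2}: {b0,b1} ∩ {b0,b2} = {b0}; idom=b0
  b4: preds {b2,b3}: {b0,b2} ∩ {b0,b3} = {b0}; idom=b0
  b7: preds {b4,b6}: {b0,b4} ∩ {b0,b3,b6} = {b0}; idom=b0
  b8: preds {b4,b7}: {b0,b4} ∩ {b0,b7} = {b0}; idom=b0

Frontier:
  join b3 pred b1: b1 stop@b0
  join b3 pred b2: b2 stop@b0
  join b4 pred b2: b2 stop@b0
  join b4 pred b3: b3 stop@b0
  join b7 pred b4: b4 stop@b0
  join b7 pred b6: b6→b3 stop@b0
  join b8 pred b4: b4 stop@b0
  join b8 pred b7: b7 stop@b0
  DF(b0)=∅
  DF(b1)={b3}
  DF(b2)={b3,b4}
  DF(b3)={b4,b7}
  DF(b4)={b7,b8}
  DF(b5)=∅
  DF(b6)={b7}
  DF(b7)={b8}
  DF(b8)=∅

DF(b2) = ["b3", "b4"]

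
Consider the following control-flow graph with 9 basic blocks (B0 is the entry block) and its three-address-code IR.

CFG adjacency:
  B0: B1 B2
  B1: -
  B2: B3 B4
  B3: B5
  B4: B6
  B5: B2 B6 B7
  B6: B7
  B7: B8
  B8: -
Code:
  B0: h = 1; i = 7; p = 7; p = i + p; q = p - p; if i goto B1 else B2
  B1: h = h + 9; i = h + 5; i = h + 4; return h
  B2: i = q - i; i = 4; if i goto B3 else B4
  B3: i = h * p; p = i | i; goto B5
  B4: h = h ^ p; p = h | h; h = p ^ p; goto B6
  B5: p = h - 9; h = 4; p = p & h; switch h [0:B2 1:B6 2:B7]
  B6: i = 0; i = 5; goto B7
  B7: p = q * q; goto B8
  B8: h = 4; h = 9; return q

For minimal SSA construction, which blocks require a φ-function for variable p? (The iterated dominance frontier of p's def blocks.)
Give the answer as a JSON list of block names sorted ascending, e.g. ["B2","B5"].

idom tree: B1←B0 B2←B0 B3←B2 B4←B2 B5←B3 B6←B2 B7←B2 B8←B7
Dom at joins:
  B2: preds {B0,B5}: {B0} ∩ {B0,B2,B3,B5} = {B0}; idom=B0
  B6: preds {B4,B5}: {B0,B2,B4} ∩ {B0,B2,B3,B5} = {B0,B2}; idom=B2
  B7: preds {B5,B6}: {B0,B2,B3,B5} ∩ {B0,B2,B6} = {B0,B2}; idom=B2

DF walk-up:
  join B2 pred B0: · stop@B0
  join B2 pred B5: B5→B3→B2 stop@B0
  join B6 pred B4: B4 stop@B2
  join B6 pred B5: B5→B3 stop@B2
  join B7 pred B5: B5→B3 stop@B2
  join B7 pred B6: B6 stop@B2
  DF(B0)=∅
  DF(B1)=∅
  DF(B2)={B2}
  DF(B3)={B2,B6,B7}
  DF(B4)={B6}
  DF(B5)={B2,B6,B7}
  DF(B6)={B7}
  DF(B7)=∅
  DF(B8)=∅

φ for p: defs {B0,B3,B4,B5,B7}
  DF⁺ = {B2,B6,B7}

Answer: ["B2", "B6", "B7"]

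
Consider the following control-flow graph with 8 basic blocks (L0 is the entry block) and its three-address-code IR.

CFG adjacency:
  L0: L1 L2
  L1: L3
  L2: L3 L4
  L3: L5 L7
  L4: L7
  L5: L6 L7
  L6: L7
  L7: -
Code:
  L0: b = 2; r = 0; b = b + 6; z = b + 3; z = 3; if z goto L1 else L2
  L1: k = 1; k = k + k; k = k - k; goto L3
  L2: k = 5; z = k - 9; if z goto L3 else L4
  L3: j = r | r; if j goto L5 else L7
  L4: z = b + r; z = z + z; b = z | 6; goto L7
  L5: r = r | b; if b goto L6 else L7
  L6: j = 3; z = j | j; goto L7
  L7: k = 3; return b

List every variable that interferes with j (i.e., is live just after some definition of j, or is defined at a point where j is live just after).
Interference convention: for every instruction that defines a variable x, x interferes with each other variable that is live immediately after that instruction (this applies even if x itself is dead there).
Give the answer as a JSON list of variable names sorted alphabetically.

Answer: ["b", "r"]

Working:
Block summaries:
  L0 def {b,r,z} use ∅
  L1 def {k} use ∅
  L2 def {k,z} use ∅
  L3 def {j} use {r}
  L4 def {b,z} use {b,r}
  L5 def {r} use {b,r}
  L6 def {j,z} use ∅
  L7 def {k} use {b}

Liveness:
  L0 li=∅ lo={b,r}
  L1 li={b,r} lo={b,r}
  L2 li={b,r} lo={b,r}
  L3 li={b,r} lo={b,r}
  L4 li={b,r} lo={b}
  L5 li={b,r} lo={b}
  L6 li={b} lo={b}
  L7 li={b} lo=∅

Conflict graph:
  b↔{j,k,r,z}
  j↔{b,r}
  k↔{b,r}
  r↔{b,j,k,z}
  z↔{b,r}

N(j) = ["b", "r"]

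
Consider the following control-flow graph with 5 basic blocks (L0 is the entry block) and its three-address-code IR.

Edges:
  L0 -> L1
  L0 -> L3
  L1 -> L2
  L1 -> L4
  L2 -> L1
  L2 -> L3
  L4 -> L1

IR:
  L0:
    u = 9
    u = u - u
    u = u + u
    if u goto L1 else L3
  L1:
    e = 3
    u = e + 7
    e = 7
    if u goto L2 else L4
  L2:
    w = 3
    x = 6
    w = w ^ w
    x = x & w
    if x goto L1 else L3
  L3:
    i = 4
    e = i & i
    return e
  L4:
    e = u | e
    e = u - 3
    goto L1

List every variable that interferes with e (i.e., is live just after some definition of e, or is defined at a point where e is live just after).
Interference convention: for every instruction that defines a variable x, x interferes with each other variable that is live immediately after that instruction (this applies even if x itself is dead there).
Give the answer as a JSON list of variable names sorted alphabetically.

def/use:
  L0 def {u} use ∅
  L1 def {e,u} use ∅
  L2 def {w,x} use ∅
  L3 def {e,i} use ∅
  L4 def {e} use {e,u}

Backward fixpoint:
  L0: in=∅ out=∅
  L1: in=∅ out={e,u}
  L2: in=∅ out=∅
  L3: in=∅ out=∅
  L4: in={e,u} out=∅

Interference:
  e: {u}
  i: ∅
  u: {e}
  w: {x}
  x: {w}

N(e) = ["u"]

Answer: ["u"]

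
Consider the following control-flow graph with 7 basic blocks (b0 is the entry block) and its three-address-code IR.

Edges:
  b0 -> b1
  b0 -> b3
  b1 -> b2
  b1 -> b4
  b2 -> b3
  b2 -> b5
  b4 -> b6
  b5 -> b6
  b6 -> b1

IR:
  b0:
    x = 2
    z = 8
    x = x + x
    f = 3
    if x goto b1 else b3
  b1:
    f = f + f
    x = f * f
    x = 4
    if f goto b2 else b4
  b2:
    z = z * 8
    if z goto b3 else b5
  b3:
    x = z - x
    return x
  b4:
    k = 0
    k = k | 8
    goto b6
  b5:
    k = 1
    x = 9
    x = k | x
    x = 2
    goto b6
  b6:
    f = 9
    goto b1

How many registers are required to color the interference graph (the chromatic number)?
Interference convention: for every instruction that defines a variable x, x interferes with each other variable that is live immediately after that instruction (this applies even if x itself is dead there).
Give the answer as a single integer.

Answer: 3

Derivation:
Block summaries:
  b0 def {f,x,z} use ∅
  b1 def {f,x} use {f}
  b2 def {z} use {z}
  b3 def {x} use {x,z}
  b4 def {k} use ∅
  b5 def {k,x} use ∅
  b6 def {f} use ∅

Live sets:
  b0 li=∅ lo={f,x,z}
  b1 li={f,z} lo={x,z}
  b2 li={x,z} lo={x,z}
  b3 li={x,z} lo=∅
  b4 li={z} lo={z}
  b5 li={z} lo={z}
  b6 li={z} lo={f,z}

Interfere edges:
  f↔{x,z}
  k↔{x,z}
  x↔{f,k,z}
  z↔{f,k,x}

Registers:
  lower bound: {f,x,z} mutually conflict ⇒ χ ≥ 3
  3-colouring: c0={x}  c1={z}  c2={f,k}
  χ = 3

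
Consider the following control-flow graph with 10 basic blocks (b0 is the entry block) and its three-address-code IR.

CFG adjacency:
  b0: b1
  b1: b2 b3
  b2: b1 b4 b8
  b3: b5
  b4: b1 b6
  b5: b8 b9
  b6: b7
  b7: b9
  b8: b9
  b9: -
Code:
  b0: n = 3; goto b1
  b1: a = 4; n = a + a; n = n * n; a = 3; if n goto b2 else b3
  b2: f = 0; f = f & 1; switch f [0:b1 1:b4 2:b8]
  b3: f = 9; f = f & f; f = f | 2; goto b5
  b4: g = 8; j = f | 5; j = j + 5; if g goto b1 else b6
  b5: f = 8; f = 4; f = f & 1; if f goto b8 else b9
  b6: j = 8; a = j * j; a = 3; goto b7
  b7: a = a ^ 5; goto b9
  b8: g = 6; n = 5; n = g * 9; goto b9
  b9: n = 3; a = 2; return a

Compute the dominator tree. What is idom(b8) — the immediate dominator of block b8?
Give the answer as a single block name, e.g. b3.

idom tree: b1←b0 b2←b1 b3←b1 b4←b2 b5←b3 b6←b4 b7←b6 b8←b1 b9←b1
Dom at joins:
  b1: preds {b0,b2,b4}: {b0} ∩ {b0,b1,b2} ∩ {b0,b1,b2,b4} = {b0}; idom=b0
  b8: preds {b2,b5}: {b0,b1,b2} ∩ {b0,b1,b3,b5} = {b0,b1}; idom=b1
  b9: preds {b5,b7,b8}: {b0,b1,b3,b5} ∩ {b0,b1,b2,b4,b6,b7} ∩ {b0,b1,b8} = {b0,b1}; idom=b1

idom(b8) = b1

Answer: b1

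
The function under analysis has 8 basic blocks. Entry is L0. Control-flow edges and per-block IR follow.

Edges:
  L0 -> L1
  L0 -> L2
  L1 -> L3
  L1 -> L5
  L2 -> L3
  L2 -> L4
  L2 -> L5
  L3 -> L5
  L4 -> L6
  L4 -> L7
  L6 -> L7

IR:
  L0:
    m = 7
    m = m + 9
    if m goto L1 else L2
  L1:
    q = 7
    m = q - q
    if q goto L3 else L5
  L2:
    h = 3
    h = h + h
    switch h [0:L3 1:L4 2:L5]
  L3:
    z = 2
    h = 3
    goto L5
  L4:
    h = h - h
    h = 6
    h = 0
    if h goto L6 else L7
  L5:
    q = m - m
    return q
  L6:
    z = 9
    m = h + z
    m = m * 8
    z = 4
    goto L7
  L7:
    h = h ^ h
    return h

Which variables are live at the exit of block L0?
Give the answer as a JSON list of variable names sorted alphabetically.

def/use:
  L0 def {m} use ∅
  L1 def {m,q} use ∅
  L2 def {h} use ∅
  L3 def {h,z} use ∅
  L4 def {h} use {h}
  L5 def {q} use {m}
  L6 def {m,z} use {h}
  L7 def {h} use {h}

Liveness:
  live L0: ∅→{m}
  live L1: ∅→{m}
  live L2: {m}→{h,m}
  live L3: {m}→{m}
  live L4: {h}→{h}
  live L5: {m}→∅
  live L6: {h}→{h}
  live L7: {h}→∅

live-out(L0) = ["m"]

Answer: ["m"]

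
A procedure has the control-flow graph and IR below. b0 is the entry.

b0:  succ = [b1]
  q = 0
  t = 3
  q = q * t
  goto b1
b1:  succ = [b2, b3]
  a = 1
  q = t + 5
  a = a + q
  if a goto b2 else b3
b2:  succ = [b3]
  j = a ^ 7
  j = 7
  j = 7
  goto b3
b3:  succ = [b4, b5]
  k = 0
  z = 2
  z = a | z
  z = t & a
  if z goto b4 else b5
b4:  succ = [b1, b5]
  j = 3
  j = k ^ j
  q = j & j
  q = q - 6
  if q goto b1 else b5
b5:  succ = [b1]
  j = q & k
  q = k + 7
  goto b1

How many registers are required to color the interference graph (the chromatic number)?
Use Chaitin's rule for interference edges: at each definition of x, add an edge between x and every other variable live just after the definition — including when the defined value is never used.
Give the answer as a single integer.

Answer: 5

Analysis:
def/use:
  b0: {q,t} / ∅
  b1: {a,q} / {t}
  b2: {j} / {a}
  b3: {k,z} / {a,t}
  b4: {j,q} / {k}
  b5: {j,q} / {k,q}

Live sets:
  b0 li=∅ lo={t}
  b1 li={t} lo={a,q,t}
  b2 li={a,q,t} lo={a,q,t}
  b3 li={a,q,t} lo={k,q,t}
  b4 li={k,t} lo={k,q,t}
  b5 li={k,q,t} lo={t}

Conflict graph:
  a↔{j,k,q,t,z}
  j↔{a,k,q,t}
  k↔{a,j,q,t,z}
  q↔{a,j,k,t,z}
  t↔{a,j,k,q,z}
  z↔{a,k,q,t}

Registers:
  lower bound: {a,j,k,q,t} mutually conflict ⇒ χ ≥ 5
  5-colouring: R0={a}  R1={k}  R2={q}  R3={t}  R4={j,z}
  χ = 5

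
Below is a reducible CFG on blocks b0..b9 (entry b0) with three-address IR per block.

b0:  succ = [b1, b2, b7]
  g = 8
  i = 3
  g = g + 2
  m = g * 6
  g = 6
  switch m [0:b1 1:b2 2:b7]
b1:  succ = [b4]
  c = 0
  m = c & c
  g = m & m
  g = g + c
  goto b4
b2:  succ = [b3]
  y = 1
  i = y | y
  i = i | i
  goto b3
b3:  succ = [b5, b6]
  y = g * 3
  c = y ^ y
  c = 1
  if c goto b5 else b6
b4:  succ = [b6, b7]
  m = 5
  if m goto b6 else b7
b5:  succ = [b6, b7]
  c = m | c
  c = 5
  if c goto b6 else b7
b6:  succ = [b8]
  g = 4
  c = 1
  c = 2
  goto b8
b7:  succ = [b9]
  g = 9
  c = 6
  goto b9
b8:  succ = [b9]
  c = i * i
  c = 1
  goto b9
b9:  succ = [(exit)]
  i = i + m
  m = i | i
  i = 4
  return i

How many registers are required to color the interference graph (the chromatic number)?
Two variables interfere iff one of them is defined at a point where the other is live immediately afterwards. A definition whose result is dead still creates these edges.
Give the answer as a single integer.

Answer: 4

Analysis:
def/use:
  b0: def={g,i,m} ue=∅
  b1: def={c,g,m} ue=∅
  b2: def={i,y} ue=∅
  b3: def={c,y} ue={g}
  b4: def={m} ue=∅
  b5: def={c} ue={c,m}
  b6: def={c,g} ue=∅
  b7: def={c,g} ue=∅
  b8: def={c} ue={i}
  b9: def={i,m} ue={i,m}

Liveness:
  b0: in=∅ out={g,i,m}
  b1: in={i} out={i}
  b2: in={g,m} out={g,i,m}
  b3: in={g,i,m} out={c,i,m}
  b4: in={i} out={i,m}
  b5: in={c,i,m} out={i,m}
  b6: in={i,m} out={i,m}
  b7: in={i,m} out={i,m}
  b8: in={i,m} out={i,m}
  b9: in={i,m} out=∅

Interference:
  c↔{g,i,m}
  g↔{c,i,m,y}
  i↔{c,g,m,y}
  m↔{c,g,i,y}
  y↔{g,i,m}

Registers:
  {c,g,i,m} pairwise interfere (4-clique) ⇒ χ ≥ 4
  4-colouring: c0={g}  c1={i}  c2={m}  c3={c,y}
  χ = 4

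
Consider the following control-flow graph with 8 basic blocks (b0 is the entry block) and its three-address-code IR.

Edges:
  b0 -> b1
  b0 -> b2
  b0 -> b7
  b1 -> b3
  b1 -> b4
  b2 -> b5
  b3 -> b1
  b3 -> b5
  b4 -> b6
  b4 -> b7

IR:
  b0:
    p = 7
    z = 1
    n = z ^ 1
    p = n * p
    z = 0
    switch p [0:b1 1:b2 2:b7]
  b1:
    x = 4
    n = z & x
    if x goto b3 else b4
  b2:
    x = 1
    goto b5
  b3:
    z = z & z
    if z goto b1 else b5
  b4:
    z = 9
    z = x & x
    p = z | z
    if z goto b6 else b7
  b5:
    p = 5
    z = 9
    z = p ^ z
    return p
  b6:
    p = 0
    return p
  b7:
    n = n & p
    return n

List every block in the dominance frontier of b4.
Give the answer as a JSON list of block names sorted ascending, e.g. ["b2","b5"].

idom tree: b1←b0 b2←b0 b3←b1 b4←b1 b5←b0 b6←b4 b7←b0
Dom∩ at merges:
  b1: preds {b0,b3}: {b0} ∩ {b0,b1,b3} = {b0}; idom=b0
  b5: preds {b2,b3}: {b0,b2} ∩ {b0,b1,b3} = {b0}; idom=b0
  b7: preds {b0,b4}: {b0} ∩ {b0,b1,b4} = {b0}; idom=b0

DF derivation:
  join b1 pred b0: · stop@b0
  join b1 pred b3: b3→b1 stop@b0
  join b5 pred b2: b2 stop@b0
  join b5 pred b3: b3→b1 stop@b0
  join b7 pred b0: · stop@b0
  join b7 pred b4: b4→b1 stop@b0
  b0: DF=∅
  b1: DF={b1,b5,b7}
  b2: DF={b5}
  b3: DF={b1,b5}
  b4: DF={b7}
  b5: DF=∅
  b6: DF=∅
  b7: DF=∅

DF(b4) = ["b7"]

Answer: ["b7"]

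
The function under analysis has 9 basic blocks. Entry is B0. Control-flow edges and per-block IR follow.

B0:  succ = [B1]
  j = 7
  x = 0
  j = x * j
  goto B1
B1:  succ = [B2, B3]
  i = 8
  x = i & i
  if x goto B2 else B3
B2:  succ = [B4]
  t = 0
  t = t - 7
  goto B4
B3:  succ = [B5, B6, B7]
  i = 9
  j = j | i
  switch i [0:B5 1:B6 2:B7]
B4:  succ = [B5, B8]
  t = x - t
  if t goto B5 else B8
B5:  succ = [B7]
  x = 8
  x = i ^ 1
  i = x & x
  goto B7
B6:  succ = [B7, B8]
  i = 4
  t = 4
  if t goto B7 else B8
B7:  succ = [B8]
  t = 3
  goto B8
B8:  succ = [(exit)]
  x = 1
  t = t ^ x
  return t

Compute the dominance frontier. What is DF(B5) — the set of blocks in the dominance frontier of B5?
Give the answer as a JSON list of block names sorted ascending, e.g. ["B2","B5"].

Answer: ["B7"]

Analysis:
idom tree: B1←B0 B2←B1 B3←B1 B4←B2 B5←B1 B6←B3 B7←B1 B8←B1
Dom∩ at merges:
  B5: preds {B3,B4}: {B0,B1,B3} ∩ {B0,B1,B2,B4} = {B0,B1}; idom=B1
  B7: preds {B3,B5,B6}: {B0,B1,B3} ∩ {B0,B1,B5} ∩ {B0,B1,B3,B6} = {B0,B1}; idom=B1
  B8: preds {B4,B6,B7}: {B0,B1,B2,B4} ∩ {B0,B1,B3,B6} ∩ {B0,B1,B7} = {B0,B1}; idom=B1

Frontier:
  B5←B3: walk B3 to B1
  B5←B4: walk B4→B2 to B1
  B7←B3: walk B3 to B1
  B7←B5: walk B5 to B1
  B7←B6: walk B6→B3 to B1
  B8←B4: walk B4→B2 to B1
  B8←B6: walk B6→B3 to B1
  B8←B7: walk B7 to B1
  B0 → ∅
  B1 → ∅
  B2 → {B5,B8}
  B3 → {B5,B7,B8}
  B4 → {B5,B8}
  B5 → {B7}
  B6 → {B7,B8}
  B7 → {B8}
  B8 → ∅

DF(B5) = ["B7"]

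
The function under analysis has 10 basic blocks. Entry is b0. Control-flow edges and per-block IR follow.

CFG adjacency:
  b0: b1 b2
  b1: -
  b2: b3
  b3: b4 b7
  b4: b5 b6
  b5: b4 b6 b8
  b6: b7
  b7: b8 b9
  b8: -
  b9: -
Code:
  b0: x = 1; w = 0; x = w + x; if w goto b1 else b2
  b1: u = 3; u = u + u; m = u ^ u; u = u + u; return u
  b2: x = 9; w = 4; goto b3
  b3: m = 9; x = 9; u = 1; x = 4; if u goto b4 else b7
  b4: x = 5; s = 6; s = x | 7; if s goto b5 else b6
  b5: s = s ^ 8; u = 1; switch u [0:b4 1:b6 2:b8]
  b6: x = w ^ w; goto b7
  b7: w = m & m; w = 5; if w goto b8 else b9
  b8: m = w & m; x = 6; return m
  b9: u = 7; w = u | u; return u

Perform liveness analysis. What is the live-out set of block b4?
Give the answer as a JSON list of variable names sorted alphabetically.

def/use:
  b0: def={w,x} ue=∅
  b1: def={m,u} ue=∅
  b2: def={w,x} ue=∅
  b3: def={m,u,x} ue=∅
  b4: def={s,x} ue=∅
  b5: def={s,u} ue={s}
  b6: def={x} ue={w}
  b7: def={w} ue={m}
  b8: def={m,x} ue={m,w}
  b9: def={u,w} ue=∅

Liveness:
  live b0: ∅→∅
  live b1: ∅→∅
  live b2: ∅→{w}
  live b3: {w}→{m,w}
  live b4: {m,w}→{m,s,w}
  live b5: {m,s,w}→{m,w}
  live b6: {m,w}→{m}
  live b7: {m}→{m,w}
  live b8: {m,w}→∅
  live b9: ∅→∅

live-out(b4) = ["m", "s", "w"]

Answer: ["m", "s", "w"]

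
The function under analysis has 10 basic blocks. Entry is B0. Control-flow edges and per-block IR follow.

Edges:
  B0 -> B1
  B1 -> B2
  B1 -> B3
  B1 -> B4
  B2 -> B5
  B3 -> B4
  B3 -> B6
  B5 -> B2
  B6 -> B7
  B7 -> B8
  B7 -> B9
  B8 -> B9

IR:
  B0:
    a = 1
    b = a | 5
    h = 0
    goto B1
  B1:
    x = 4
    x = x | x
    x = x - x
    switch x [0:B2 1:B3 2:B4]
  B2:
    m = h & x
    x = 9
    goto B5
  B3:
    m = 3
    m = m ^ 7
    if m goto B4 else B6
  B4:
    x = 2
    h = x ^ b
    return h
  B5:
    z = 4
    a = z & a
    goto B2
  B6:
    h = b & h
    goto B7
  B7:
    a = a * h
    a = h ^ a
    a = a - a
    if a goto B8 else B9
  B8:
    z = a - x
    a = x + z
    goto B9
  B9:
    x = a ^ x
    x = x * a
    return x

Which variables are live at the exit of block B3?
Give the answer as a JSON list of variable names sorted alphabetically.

Block summaries:
  B0: {a,b,h} / ∅
  B1: {x} / ∅
  B2: {m,x} / {h,x}
  B3: {m} / ∅
  B4: {h,x} / {b}
  B5: {a,z} / {a}
  B6: {h} / {b,h}
  B7: {a} / {a,h}
  B8: {a,z} / {a,x}
  B9: {x} / {a,x}

Liveness:
  live B0: ∅→{a,b,h}
  live B1: {a,b,h}→{a,b,h,x}
  live B2: {a,h,x}→{a,h,x}
  live B3: {a,b,h,x}→{a,b,h,x}
  live B4: {b}→∅
  live B5: {a,h,x}→{a,h,x}
  live B6: {a,b,h,x}→{a,h,x}
  live B7: {a,h,x}→{a,x}
  live B8: {a,x}→{a,x}
  live B9: {a,x}→∅

live-out(B3) = ["a", "b", "h", "x"]

Answer: ["a", "b", "h", "x"]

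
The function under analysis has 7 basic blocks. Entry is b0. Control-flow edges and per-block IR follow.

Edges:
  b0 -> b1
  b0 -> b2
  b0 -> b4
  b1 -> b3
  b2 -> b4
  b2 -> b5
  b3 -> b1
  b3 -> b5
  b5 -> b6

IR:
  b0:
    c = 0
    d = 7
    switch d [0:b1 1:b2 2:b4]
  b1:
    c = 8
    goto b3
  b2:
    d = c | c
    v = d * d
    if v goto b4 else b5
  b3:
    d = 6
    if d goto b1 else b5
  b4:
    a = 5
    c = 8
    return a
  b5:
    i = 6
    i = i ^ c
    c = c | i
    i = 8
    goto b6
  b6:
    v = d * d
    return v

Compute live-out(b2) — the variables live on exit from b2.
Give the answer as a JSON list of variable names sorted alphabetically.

Answer: ["c", "d"]

Working:
Block summaries:
  b0 def {c,d} use ∅
  b1 def {c} use ∅
  b2 def {d,v} use {c}
  b3 def {d} use ∅
  b4 def {a,c} use ∅
  b5 def {c,i} use {c}
  b6 def {v} use {d}

Live sets:
  b0 li=∅ lo={c}
  b1 li=∅ lo={c}
  b2 li={c} lo={c,d}
  b3 li={c} lo={c,d}
  b4 li=∅ lo=∅
  b5 li={c,d} lo={d}
  b6 li={d} lo=∅

live-out(b2) = ["c", "d"]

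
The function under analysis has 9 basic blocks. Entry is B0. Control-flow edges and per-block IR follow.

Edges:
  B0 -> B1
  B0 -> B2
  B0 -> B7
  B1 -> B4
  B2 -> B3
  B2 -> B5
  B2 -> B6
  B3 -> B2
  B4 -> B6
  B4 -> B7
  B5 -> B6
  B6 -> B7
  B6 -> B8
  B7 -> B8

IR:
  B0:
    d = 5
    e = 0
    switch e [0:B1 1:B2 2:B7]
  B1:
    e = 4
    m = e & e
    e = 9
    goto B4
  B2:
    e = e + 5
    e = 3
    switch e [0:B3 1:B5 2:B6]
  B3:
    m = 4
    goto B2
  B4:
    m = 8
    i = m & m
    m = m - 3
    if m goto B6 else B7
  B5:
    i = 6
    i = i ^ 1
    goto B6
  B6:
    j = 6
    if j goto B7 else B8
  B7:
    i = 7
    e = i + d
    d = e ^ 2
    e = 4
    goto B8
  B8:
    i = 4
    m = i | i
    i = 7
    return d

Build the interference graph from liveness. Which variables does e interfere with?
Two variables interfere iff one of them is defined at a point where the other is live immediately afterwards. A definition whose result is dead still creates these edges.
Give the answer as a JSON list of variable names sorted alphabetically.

Per-block:
  B0 def {d,e} use ∅
  B1 def {e,m} use ∅
  B2 def {e} use {e}
  B3 def {m} use ∅
  B4 def {i,m} use ∅
  B5 def {i} use ∅
  B6 def {j} use ∅
  B7 def {d,e,i} use {d}
  B8 def {i,m} use {d}

Liveness:
  B0 li=∅ lo={d,e}
  B1 li={d} lo={d}
  B2 li={d,e} lo={d,e}
  B3 li={d,e} lo={d,e}
  B4 li={d} lo={d}
  B5 li={d} lo={d}
  B6 li={d} lo={d}
  B7 li={d} lo={d}
  B8 li={d} lo=∅

Interfere edges:
  d — {e,i,j,m}
  e — {d,m}
  i — {d,m}
  j — {d}
  m — {d,e,i}

N(e) = ["d", "m"]

Answer: ["d", "m"]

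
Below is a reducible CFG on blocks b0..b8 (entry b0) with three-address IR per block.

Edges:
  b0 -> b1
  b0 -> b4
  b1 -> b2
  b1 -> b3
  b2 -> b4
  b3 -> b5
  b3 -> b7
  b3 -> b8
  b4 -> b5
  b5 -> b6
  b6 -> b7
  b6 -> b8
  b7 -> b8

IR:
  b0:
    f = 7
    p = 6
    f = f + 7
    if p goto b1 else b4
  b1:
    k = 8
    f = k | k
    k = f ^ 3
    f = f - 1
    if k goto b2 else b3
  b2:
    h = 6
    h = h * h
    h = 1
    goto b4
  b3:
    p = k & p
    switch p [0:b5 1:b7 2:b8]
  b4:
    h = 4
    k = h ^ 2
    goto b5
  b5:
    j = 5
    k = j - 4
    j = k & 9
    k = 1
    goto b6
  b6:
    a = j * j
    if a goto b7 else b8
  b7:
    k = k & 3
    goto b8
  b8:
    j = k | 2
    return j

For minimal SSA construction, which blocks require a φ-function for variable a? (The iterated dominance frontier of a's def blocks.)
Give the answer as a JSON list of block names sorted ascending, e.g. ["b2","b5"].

Answer: ["b7", "b8"]

Analysis:
idom tree: b1←b0 b2←b1 b3←b1 b4←b0 b5←b0 b6←b5 b7←b0 b8←b0
Dom∩ at merges:
  b4: preds {b0,b2}: {b0} ∩ {b0,b1,b2} = {b0}; idom=b0
  b5: preds {b3,b4}: {b0,b1,b3} ∩ {b0,b4} = {b0}; idom=b0
  b7: preds {b3,b6}: {b0,b1,b3} ∩ {b0,b5,b6} = {b0}; idom=b0
  b8: preds {b3,b6,b7}: {b0,b1,b3} ∩ {b0,b5,b6} ∩ {b0,b7} = {b0}; idom=b0

DF walk-up:
  b4←b0: walk · to b0
  b4←b2: walk b2→b1 to b0
  b5←b3: walk b3→b1 to b0
  b5←b4: walk b4 to b0
  b7←b3: walk b3→b1 to b0
  b7←b6: walk b6→b5 to b0
  b8←b3: walk b3→b1 to b0
  b8←b6: walk b6→b5 to b0
  b8←b7: walk b7 to b0
  b0 → ∅
  b1 → {b4,b5,b7,b8}
  b2 → {b4}
  b3 → {b5,b7,b8}
  b4 → {b5}
  b5 → {b7,b8}
  b6 → {b7,b8}
  b7 → {b8}
  b8 → ∅

φ for a: defs {b6}
  DF⁺ = {b7,b8}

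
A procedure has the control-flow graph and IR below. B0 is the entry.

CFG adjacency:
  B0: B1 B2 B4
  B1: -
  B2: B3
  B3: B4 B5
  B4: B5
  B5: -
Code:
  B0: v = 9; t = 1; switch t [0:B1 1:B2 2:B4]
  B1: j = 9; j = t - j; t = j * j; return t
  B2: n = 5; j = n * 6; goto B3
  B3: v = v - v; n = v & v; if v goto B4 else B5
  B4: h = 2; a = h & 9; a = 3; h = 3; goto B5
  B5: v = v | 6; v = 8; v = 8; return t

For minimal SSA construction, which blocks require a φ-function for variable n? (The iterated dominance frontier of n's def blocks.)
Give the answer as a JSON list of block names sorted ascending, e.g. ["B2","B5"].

idom tree: B1←B0 B2←B0 B3←B2 B4←B0 B5←B0
Dom at joins:
  B4: preds {B0,B3}: {B0} ∩ {B0,B2,B3} = {B0}; idom=B0
  B5: preds {B3,B4}: {B0,B2,B3} ∩ {B0,B4} = {B0}; idom=B0

Frontier:
  B4←B0: walk · to B0
  B4←B3: walk B3→B2 to B0
  B5←B3: walk B3→B2 to B0
  B5←B4: walk B4 to B0
  DF(B0)=∅
  DF(B1)=∅
  DF(B2)={B4,B5}
  DF(B3)={B4,B5}
  DF(B4)={B5}
  DF(B5)=∅

φ for n: defs {B2,B3}
  DF⁺ = {B4,B5}

Answer: ["B4", "B5"]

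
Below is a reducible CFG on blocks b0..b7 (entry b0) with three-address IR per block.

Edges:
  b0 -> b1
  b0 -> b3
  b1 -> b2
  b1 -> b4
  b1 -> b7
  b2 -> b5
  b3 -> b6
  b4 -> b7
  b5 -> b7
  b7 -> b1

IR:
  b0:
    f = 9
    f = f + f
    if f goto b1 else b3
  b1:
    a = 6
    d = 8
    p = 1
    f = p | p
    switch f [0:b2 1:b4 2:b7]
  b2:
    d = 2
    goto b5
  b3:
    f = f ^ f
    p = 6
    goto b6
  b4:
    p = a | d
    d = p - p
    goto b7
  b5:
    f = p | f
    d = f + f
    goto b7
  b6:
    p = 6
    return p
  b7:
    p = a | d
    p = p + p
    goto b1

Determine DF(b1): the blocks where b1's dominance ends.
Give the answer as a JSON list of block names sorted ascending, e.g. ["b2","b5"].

Answer: ["b1"]

Working:
idom tree: b1←b0 b2←b1 b3←b0 b4←b1 b5←b2 b6←b3 b7←b1
Dom at joins:
  b1: preds {b0,b7}: {b0} ∩ {b0,b1,b7} = {b0}; idom=b0
  b7: preds {b1,b4,b5}: {b0,b1} ∩ {b0,b1,b4} ∩ {b0,b1,b2,b5} = {b0,b1}; idom=b1

Frontier:
  b1←b0: walk · to b0
  b1←b7: walk b7→b1 to b0
  b7←b1: walk · to b1
  b7←b4: walk b4 to b1
  b7←b5: walk b5→b2 to b1
  b0 → ∅
  b1 → {b1}
  b2 → {b7}
  b3 → ∅
  b4 → {b7}
  b5 → {b7}
  b6 → ∅
  b7 → {b1}

DF(b1) = ["b1"]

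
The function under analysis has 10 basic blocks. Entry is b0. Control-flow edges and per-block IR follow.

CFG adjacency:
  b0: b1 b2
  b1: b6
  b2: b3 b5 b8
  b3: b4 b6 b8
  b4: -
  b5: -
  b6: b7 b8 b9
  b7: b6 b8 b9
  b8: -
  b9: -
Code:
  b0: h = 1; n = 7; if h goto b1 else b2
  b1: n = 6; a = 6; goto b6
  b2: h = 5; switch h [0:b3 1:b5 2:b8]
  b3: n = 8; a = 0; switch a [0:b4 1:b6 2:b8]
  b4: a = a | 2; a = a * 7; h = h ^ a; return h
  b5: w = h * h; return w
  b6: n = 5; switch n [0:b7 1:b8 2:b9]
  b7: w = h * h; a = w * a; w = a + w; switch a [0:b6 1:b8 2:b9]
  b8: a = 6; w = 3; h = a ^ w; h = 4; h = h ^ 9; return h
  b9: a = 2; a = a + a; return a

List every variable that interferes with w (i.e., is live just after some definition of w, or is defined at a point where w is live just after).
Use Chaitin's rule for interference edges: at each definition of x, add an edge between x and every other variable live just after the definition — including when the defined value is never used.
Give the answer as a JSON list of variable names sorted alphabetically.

def/use:
  b0: def={h,n} ue=∅
  b1: def={a,n} ue=∅
  b2: def={h} ue=∅
  b3: def={a,n} ue=∅
  b4: def={a,h} ue={a,h}
  b5: def={w} ue={h}
  b6: def={n} ue=∅
  b7: def={a,w} ue={a,h}
  b8: def={a,h,w} ue=∅
  b9: def={a} ue=∅

Backward fixpoint:
  b0 li=∅ lo={h}
  b1 li={h} lo={a,h}
  b2 li=∅ lo={h}
  b3 li={h} lo={a,h}
  b4 li={a,h} lo=∅
  b5 li={h} lo=∅
  b6 li={a,h} lo={a,h}
  b7 li={a,h} lo={a,h}
  b8 li=∅ lo=∅
  b9 li=∅ lo=∅

Conflict graph:
  a↔{h,n,w}
  h↔{a,n,w}
  n↔{a,h}
  w↔{a,h}

N(w) = ["a", "h"]

Answer: ["a", "h"]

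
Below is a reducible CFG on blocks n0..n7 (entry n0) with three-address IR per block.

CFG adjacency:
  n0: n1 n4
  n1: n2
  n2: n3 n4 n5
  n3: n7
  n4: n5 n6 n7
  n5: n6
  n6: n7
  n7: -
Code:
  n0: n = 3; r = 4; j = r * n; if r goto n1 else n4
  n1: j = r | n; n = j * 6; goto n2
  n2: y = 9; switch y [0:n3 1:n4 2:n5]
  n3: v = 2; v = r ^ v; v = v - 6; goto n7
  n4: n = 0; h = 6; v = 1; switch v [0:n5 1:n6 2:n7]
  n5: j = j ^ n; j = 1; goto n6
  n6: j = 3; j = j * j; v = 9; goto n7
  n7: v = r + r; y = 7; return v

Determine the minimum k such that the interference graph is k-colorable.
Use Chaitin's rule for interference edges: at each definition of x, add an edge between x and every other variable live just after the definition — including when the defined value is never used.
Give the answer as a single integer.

Answer: 5

Analysis:
def/use:
  n0: def={j,n,r} ue=∅
  n1: def={j,n} ue={n,r}
  n2: def={y} ue=∅
  n3: def={v} ue={r}
  n4: def={h,n,v} ue=∅
  n5: def={j} ue={j,n}
  n6: def={j,v} ue=∅
  n7: def={v,y} ue={r}

Liveness:
  n0 li=∅ lo={j,n,r}
  n1 li={n,r} lo={j,n,r}
  n2 li={j,n,r} lo={j,n,r}
  n3 li={r} lo={r}
  n4 li={j,r} lo={j,n,r}
  n5 li={j,n,r} lo={r}
  n6 li={r} lo={r}
  n7 li={r} lo=∅

Interference:
  h: {j,n,r}
  j: {h,n,r,v,y}
  n: {h,j,r,v,y}
  r: {h,j,n,v,y}
  v: {j,n,r,y}
  y: {j,n,r,v}

Registers:
  lower bound: {j,n,r,v,y} mutually conflict ⇒ χ ≥ 5
  5-colouring: c0={j}  c1={n}  c2={r}  c3={h,v}  c4={y}
  χ = 5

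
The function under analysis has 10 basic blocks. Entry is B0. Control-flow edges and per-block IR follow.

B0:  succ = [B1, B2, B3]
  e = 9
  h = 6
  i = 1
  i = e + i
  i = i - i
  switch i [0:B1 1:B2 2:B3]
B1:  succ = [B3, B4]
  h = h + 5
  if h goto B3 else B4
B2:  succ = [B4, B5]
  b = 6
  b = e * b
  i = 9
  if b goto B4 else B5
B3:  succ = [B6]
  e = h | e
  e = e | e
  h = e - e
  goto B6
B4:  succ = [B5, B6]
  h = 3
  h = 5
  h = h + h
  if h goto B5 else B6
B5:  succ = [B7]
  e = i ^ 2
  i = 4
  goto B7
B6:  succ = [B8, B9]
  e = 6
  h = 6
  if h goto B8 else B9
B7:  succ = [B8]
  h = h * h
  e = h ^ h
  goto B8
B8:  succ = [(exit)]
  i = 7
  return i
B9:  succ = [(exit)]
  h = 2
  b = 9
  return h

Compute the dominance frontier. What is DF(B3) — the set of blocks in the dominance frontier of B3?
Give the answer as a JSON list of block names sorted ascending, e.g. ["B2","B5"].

idom tree: B1←B0 B2←B0 B3←B0 B4←B0 B5←B0 B6←B0 B7←B5 B8←B0 B9←B6
Dom∩ at merges:
  B3: preds {B0,B1}: {B0} ∩ {B0,B1} = {B0}; idom=B0
  B4: preds {B1,B2}: {B0,B1} ∩ {B0,B2} = {B0}; idom=B0
  B5: preds {B2,B4}: {B0,B2} ∩ {B0,B4} = {B0}; idom=B0
  B6: preds {B3,B4}: {B0,B3} ∩ {B0,B4} = {B0}; idom=B0
  B8: preds {B6,B7}: {B0,B6} ∩ {B0,B5,B7} = {B0}; idom=B0

DF walk-up:
  B3←B0: walk · to B0
  B3←B1: walk B1 to B0
  B4←B1: walk B1 to B0
  B4←B2: walk B2 to B0
  B5←B2: walk B2 to B0
  B5←B4: walk B4 to B0
  B6←B3: walk B3 to B0
  B6←B4: walk B4 to B0
  B8←B6: walk B6 to B0
  B8←B7: walk B7→B5 to B0
  DF(B0)=∅
  DF(B1)={B3,B4}
  DF(B2)={B4,B5}
  DF(B3)={B6}
  DF(B4)={B5,B6}
  DF(B5)={B8}
  DF(B6)={B8}
  DF(B7)={B8}
  DF(B8)=∅
  DF(B9)=∅

DF(B3) = ["B6"]

Answer: ["B6"]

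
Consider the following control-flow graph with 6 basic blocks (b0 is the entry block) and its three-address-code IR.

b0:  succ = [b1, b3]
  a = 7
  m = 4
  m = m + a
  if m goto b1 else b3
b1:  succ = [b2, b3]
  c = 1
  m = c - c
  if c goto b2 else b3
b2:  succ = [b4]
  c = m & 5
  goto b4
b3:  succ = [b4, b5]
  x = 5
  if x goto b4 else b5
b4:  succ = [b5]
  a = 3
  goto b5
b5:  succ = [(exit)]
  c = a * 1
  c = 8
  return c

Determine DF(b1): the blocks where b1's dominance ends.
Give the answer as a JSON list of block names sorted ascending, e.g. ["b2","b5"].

idom tree: b1←b0 b2←b1 b3←b0 b4←b0 b5←b0
Dom at joins:
  b3: preds {b0,b1}: {b0} ∩ {b0,b1} = {b0}; idom=b0
  b4: preds {b2,b3}: {b0,b1,b2} ∩ {b0,b3} = {b0}; idom=b0
  b5: preds {b3,b4}: {b0,b3} ∩ {b0,b4} = {b0}; idom=b0

DF derivation:
  b3←b0: walk · to b0
  b3←b1: walk b1 to b0
  b4←b2: walk b2→b1 to b0
  b4←b3: walk b3 to b0
  b5←b3: walk b3 to b0
  b5←b4: walk b4 to b0
  DF(b0)=∅
  DF(b1)={b3,b4}
  DF(b2)={b4}
  DF(b3)={b4,b5}
  DF(b4)={b5}
  DF(b5)=∅

DF(b1) = ["b3", "b4"]

Answer: ["b3", "b4"]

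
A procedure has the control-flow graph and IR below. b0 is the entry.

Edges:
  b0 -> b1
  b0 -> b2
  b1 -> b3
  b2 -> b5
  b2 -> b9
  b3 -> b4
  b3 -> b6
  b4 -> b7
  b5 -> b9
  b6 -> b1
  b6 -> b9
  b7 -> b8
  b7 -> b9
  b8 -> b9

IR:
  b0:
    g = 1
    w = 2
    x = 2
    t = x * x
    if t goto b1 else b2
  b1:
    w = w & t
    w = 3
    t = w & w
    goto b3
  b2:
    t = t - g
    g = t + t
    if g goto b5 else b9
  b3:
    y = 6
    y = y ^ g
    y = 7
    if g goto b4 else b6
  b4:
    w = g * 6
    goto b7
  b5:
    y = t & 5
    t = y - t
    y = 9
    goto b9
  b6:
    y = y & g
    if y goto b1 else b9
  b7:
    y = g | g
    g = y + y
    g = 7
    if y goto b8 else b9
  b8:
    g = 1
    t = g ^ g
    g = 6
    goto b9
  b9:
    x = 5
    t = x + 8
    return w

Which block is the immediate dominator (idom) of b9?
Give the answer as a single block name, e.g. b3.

idom tree: b1←b0 b2←b0 b3←b1 b4←b3 b5←b2 b6←b3 b7←b4 b8←b7 b9←b0
Dom at joins:
  b1: preds {b0,b6}: {b0} ∩ {b0,b1,b3,b6} = {b0}; idom=b0
  b9: preds {b2,b5,b6,b7,b8}: {b0,b2} ∩ {b0,b2,b5} ∩ {b0,b1,b3,b6} ∩ {b0,b1,b3,b4,b7} ∩ {b0,b1,b3,b4,b7,b8} = {b0}; idom=b0

idom(b9) = b0

Answer: b0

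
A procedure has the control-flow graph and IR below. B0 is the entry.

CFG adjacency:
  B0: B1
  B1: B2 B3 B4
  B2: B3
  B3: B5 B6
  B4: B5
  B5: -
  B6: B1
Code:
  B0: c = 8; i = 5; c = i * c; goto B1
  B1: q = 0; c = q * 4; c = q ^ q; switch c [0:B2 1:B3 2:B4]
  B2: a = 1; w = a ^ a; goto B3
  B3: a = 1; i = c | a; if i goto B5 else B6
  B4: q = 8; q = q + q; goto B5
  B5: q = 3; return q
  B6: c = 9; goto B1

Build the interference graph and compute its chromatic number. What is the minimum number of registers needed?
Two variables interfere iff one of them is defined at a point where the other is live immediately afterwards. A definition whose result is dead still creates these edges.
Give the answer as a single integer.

Answer: 2

Analysis:
def/use:
  B0 def {c,i} use ∅
  B1 def {c,q} use ∅
  B2 def {a,w} use ∅
  B3 def {a,i} use {c}
  B4 def {q} use ∅
  B5 def {q} use ∅
  B6 def {c} use ∅

Live sets:
  B0: in=∅ out=∅
  B1: in=∅ out={c}
  B2: in={c} out={c}
  B3: in={c} out=∅
  B4: in=∅ out=∅
  B5: in=∅ out=∅
  B6: in=∅ out=∅

Interfere edges:
  a↔{c}
  c↔{a,i,q,w}
  i↔{c}
  q↔{c}
  w↔{c}

Chromatic number:
  lower bound: {a,c} mutually conflict ⇒ χ ≥ 2
  2-colouring: r0={c}  r1={a,i,q,w}
  χ = 2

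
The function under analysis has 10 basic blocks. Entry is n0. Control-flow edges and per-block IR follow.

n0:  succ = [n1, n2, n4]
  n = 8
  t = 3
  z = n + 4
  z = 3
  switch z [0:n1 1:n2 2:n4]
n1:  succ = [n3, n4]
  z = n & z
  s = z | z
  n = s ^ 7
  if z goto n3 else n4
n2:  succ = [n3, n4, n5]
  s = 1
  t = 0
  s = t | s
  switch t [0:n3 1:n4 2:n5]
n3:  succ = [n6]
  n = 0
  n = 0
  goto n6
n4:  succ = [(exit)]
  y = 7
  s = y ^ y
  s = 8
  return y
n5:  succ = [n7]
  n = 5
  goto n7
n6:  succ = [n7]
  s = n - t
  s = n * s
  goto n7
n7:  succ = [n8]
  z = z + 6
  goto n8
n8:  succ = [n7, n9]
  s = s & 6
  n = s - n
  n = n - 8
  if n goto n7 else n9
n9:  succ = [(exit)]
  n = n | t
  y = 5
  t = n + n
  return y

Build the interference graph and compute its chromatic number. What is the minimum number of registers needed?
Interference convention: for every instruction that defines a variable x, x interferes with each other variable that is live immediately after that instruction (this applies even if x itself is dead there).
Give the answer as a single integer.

Answer: 4

Analysis:
Per-block:
  n0: {n,t,z} / ∅
  n1: {n,s,z} / {n,z}
  n2: {s,t} / ∅
  n3: {n} / ∅
  n4: {s,y} / ∅
  n5: {n} / ∅
  n6: {s} / {n,t}
  n7: {z} / {z}
  n8: {n,s} / {n,s}
  n9: {n,t,y} / {n,t}

Backward fixpoint:
  live n0: ∅→{n,t,z}
  live n1: {n,t,z}→{t,z}
  live n2: {z}→{s,t,z}
  live n3: {t,z}→{n,t,z}
  live n4: ∅→∅
  live n5: {s,t,z}→{n,s,t,z}
  live n6: {n,t,z}→{n,s,t,z}
  live n7: {n,s,t,z}→{n,s,t,z}
  live n8: {n,s,t,z}→{n,s,t,z}
  live n9: {n,t}→∅

Interference:
  n↔{s,t,y,z}
  s↔{n,t,y,z}
  t↔{n,s,y,z}
  y↔{n,s,t}
  z↔{n,s,t}

Chromatic number:
  lower bound: {n,s,t,y} mutually conflict ⇒ χ ≥ 4
  4-colouring: r0={n}  r1={s}  r2={t}  r3={y,z}
  χ = 4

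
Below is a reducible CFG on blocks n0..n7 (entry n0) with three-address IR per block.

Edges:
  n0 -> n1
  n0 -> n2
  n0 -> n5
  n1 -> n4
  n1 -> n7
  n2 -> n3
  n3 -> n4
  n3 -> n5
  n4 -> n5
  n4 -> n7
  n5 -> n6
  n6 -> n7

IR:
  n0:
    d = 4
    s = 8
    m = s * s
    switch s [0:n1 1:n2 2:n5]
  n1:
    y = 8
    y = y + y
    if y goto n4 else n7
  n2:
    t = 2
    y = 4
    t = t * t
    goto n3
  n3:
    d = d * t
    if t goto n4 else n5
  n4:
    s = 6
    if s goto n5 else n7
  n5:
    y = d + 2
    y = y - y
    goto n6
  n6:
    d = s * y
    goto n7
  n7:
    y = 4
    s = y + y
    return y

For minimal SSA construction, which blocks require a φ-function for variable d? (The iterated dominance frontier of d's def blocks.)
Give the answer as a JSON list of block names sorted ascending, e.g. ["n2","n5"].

Answer: ["n4", "n5", "n7"]

Working:
idom tree: n1←n0 n2←n0 n3←n2 n4←n0 n5←n0 n6←n5 n7←n0
Dom∩ at merges:
  n4: preds {n1,n3}: {n0,n1} ∩ {n0,n2,n3} = {n0}; idom=n0
  n5: preds {n0,n3,n4}: {n0} ∩ {n0,n2,n3} ∩ {n0,n4} = {n0}; idom=n0
  n7: preds {n1,n4,n6}: {n0,n1} ∩ {n0,n4} ∩ {n0,n5,n6} = {n0}; idom=n0

DF derivation:
  join n4 pred n1: n1 stop@n0
  join n4 pred n3: n3→n2 stop@n0
  join n5 pred n0: · stop@n0
  join n5 pred n3: n3→n2 stop@n0
  join n5 pred n4: n4 stop@n0
  join n7 pred n1: n1 stop@n0
  join n7 pred n4: n4 stop@n0
  join n7 pred n6: n6→n5 stop@n0
  n0: DF=∅
  n1: DF={n4,n7}
  n2: DF={n4,n5}
  n3: DF={n4,n5}
  n4: DF={n5,n7}
  n5: DF={n7}
  n6: DF={n7}
  n7: DF=∅

φ for d: defs {n0,n3,n6}
  DF⁺ = {n4,n5,n7}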